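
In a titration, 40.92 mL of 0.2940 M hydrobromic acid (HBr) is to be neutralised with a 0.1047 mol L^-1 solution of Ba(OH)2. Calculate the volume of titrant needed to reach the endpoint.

n(HBr) = 0.2940 mol/L x 0.04092 L = 0.01203 mol.
The neutralisation is 2 HBr : 1 Ba(OH)2, so n(Ba(OH)2) = 0.01203 x 1/2 = 0.006015 mol.
V(Ba(OH)2) = 0.006015 / 0.1047 = 0.05745 L = 57.5 mL.

57.5 mL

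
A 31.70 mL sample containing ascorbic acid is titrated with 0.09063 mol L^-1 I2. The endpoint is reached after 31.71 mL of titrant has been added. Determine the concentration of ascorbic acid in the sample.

n(I2) = 0.09063 x 0.03171 = 0.002874 mol.
From the balanced equation, 1 mol I2 reacts with 1 mol ascorbic acid, so n(ascorbic acid) = 0.002874 x 1/1 = 0.002874 mol.
[ascorbic acid] = 0.002874 / 0.03170 L = 0.0907 M.

0.0907 M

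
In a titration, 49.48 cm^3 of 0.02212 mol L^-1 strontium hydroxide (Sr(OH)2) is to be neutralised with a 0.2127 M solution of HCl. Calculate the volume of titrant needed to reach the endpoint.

n(Sr(OH)2) = 0.02212 mol/L x 0.04948 L = 0.001094 mol.
The neutralisation is 1 Sr(OH)2 : 2 HCl, so n(HCl) = 0.001094 x 2/1 = 0.002189 mol.
V(HCl) = 0.002189 / 0.2127 = 0.01029 L = 10.3 mL.

10.3 mL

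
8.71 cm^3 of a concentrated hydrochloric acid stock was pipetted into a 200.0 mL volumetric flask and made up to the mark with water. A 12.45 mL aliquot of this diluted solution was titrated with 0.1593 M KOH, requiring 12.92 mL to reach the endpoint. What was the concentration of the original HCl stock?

n(KOH) = 0.1593 x 0.01292 = 0.002058 mol.
n(HCl) in the aliquot = 0.002058 mol.
[diluted HCl] = 0.002058 / 0.01245 = 0.1653 M.
Dilution factor = 200.0/8.710 = 22.96, so [stock] = 0.1653 x 22.96 = 3.80 M.

3.80 M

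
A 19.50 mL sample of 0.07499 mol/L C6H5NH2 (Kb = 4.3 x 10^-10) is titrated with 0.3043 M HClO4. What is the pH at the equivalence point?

2.93

n(C6H5NH2) = 0.07499 x 0.01950 = 0.001462 mol; V(HClO4) at equivalence = 0.001462/0.3043 = 0.004805 L.
At equivalence the base is fully converted to C6H5NH3+; total volume = 0.02431 L, so [C6H5NH3+] = 0.001462/0.02431 = 0.06016 M.
Ka(C6H5NH3+) = Kw/Kb = 1.0e-14 / 4.3 x 10^-10 = 2.33e-5.
[H^+] = sqrt(Ka x [C6H5NH3+]) = sqrt(2.33e-5 x 0.06016) = 0.00118 M.
pH = -log(0.00118) = 2.93.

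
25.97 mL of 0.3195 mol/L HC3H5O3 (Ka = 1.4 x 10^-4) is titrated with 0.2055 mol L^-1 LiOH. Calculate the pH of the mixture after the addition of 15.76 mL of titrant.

Initial n(HC3H5O3) = 0.3195 x 0.02597 = 0.008297 mol.
n(LiOH) added = 0.2055 x 0.01576 = 0.003239 mol, converting that many moles of HC3H5O3 to C3H5O3-.
Remaining n(HC3H5O3) = 0.005059 mol; n(C3H5O3-) = 0.003239 mol.
By Henderson-Hasselbalch, pH = pKa + log([A^-]/[HA]) = 3.85 + log(0.003239/0.005059) = 3.85 + (-0.19) = 3.66.

3.66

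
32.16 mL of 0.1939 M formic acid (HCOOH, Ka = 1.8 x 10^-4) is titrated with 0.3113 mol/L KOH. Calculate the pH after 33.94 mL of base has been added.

n(acid) = 0.1939 x 0.03216 = 0.006236 mol; n(KOH) added = 0.3113 x 0.03394 = 0.01057 mol.
Base is in excess by 0.01057 - 0.006236 = 0.004330 mol in a total volume of 0.06610 L.
[OH^-] = 0.004330/0.06610 = 0.06550 M, so pOH = 1.18 and pH = 14.00 - 1.18 = 12.82.

12.82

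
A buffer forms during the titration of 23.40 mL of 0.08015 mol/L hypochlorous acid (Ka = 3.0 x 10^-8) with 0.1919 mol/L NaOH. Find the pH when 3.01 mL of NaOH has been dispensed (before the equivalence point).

7.17

Initial n(HClO) = 0.08015 x 0.02340 = 0.001876 mol.
n(NaOH) added = 0.1919 x 0.003010 = 0.0005776 mol, converting that many moles of HClO to ClO-.
Remaining n(HClO) = 0.001298 mol; n(ClO-) = 0.0005776 mol.
By Henderson-Hasselbalch, pH = pKa + log([A^-]/[HA]) = 7.52 + log(0.0005776/0.001298) = 7.52 + (-0.35) = 7.17.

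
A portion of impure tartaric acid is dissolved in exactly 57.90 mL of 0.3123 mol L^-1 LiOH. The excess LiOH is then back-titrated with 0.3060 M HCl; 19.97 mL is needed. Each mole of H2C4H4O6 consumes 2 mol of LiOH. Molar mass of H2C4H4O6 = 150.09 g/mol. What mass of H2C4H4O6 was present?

0.898 g

Total n(LiOH) added = 0.3123 x 0.05790 = 0.01808 mol.
n(HCl) used = 0.3060 x 0.01997 = 0.006111 mol, which equals the excess n(LiOH).
So n(LiOH) consumed by the sample = 0.01808 - 0.006111 = 0.01197 mol.
n(H2C4H4O6) = 0.01197 / 2 = 0.005986 mol.
mass = 0.005986 mol x 150.09 g/mol = 0.898 g.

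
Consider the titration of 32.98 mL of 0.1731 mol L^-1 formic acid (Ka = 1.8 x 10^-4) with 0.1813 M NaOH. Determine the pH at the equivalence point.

n(HCOOH) = 0.1731 x 0.03298 = 0.005709 mol; V(NaOH) at equivalence = 0.005709/0.1813 = 0.03149 L.
At equivalence all the acid is converted to HCOO-; total volume = 0.03298 + 0.03149 = 0.06447 L, so [HCOO-] = 0.005709/0.06447 = 0.08855 M.
Kb = Kw/Ka = 1.0e-14 / 1.8 x 10^-4 = 5.56e-11.
[OH^-] = sqrt(Kb x [HCOO-]) = sqrt(5.56e-11 x 0.08855) = 2.22e-6 M.
pOH = 5.65, so pH = 14.00 - 5.65 = 8.35.

8.35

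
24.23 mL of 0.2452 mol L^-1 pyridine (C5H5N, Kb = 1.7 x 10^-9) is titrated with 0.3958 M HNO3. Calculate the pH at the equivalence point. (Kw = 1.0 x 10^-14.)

n(C5H5N) = 0.2452 x 0.02423 = 0.005941 mol; V(HNO3) at equivalence = 0.005941/0.3958 = 0.01501 L.
At equivalence the base is fully converted to C5H5NH+; total volume = 0.03924 L, so [C5H5NH+] = 0.005941/0.03924 = 0.1514 M.
Ka(C5H5NH+) = Kw/Kb = 1.0e-14 / 1.7 x 10^-9 = 5.88e-6.
[H^+] = sqrt(Ka x [C5H5NH+]) = sqrt(5.88e-6 x 0.1514) = 0.000944 M.
pH = -log(0.000944) = 3.03.

3.03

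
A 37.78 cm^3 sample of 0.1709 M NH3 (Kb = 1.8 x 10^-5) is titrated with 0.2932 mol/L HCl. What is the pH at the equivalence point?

n(NH3) = 0.1709 x 0.03778 = 0.006457 mol; V(HCl) at equivalence = 0.006457/0.2932 = 0.02202 L.
At equivalence the base is fully converted to NH4+; total volume = 0.05980 L, so [NH4+] = 0.006457/0.05980 = 0.1080 M.
Ka(NH4+) = Kw/Kb = 1.0e-14 / 1.8 x 10^-5 = 5.56e-10.
[H^+] = sqrt(Ka x [NH4+]) = sqrt(5.56e-10 x 0.1080) = 7.74e-6 M.
pH = -log(7.74e-6) = 5.11.

5.11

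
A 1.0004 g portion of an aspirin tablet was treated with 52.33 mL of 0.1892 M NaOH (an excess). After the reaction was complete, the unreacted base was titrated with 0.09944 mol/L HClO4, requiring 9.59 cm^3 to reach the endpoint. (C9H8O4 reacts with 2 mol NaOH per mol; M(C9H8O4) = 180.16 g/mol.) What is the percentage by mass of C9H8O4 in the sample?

Total n(NaOH) added = 0.1892 x 0.05233 = 0.009901 mol.
n(HClO4) used = 0.09944 x 0.009590 = 0.0009536 mol, which equals the excess n(NaOH).
So n(NaOH) consumed by the sample = 0.009901 - 0.0009536 = 0.008947 mol.
n(C9H8O4) = 0.008947 / 2 = 0.004474 mol.
mass C9H8O4 = 0.004474 x 180.16 = 0.8060 g, so %C9H8O4 = 0.8060/1.0004 x 100 = 80.6%.

80.6%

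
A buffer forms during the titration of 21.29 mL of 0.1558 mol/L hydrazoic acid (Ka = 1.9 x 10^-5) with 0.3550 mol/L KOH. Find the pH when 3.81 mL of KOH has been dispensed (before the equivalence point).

4.56

Initial n(HN3) = 0.1558 x 0.02129 = 0.003317 mol.
n(KOH) added = 0.3550 x 0.003810 = 0.001353 mol, converting that many moles of HN3 to N3-.
Remaining n(HN3) = 0.001964 mol; n(N3-) = 0.001353 mol.
By Henderson-Hasselbalch, pH = pKa + log([A^-]/[HA]) = 4.72 + log(0.001353/0.001964) = 4.72 + (-0.16) = 4.56.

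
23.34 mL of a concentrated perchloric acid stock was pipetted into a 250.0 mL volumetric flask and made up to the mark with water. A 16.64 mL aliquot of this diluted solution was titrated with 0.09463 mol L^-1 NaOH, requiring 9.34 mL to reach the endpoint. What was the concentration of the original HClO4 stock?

n(NaOH) = 0.09463 x 0.009340 = 0.0008838 mol.
n(HClO4) in the aliquot = 0.0008838 mol.
[diluted HClO4] = 0.0008838 / 0.01664 = 0.05312 M.
Dilution factor = 250.0/23.34 = 10.71, so [stock] = 0.05312 x 10.71 = 0.569 M.

0.569 M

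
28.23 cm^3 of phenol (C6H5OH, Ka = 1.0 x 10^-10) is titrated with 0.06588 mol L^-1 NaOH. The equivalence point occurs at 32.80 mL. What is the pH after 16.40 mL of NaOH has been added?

16.40 mL is exactly half the equivalence volume (32.80/2), i.e. the half-equivalence point.
There, n(HA) = n(A^-), so pH = pKa = -log(1.0 x 10^-10) = 10.00.

10.00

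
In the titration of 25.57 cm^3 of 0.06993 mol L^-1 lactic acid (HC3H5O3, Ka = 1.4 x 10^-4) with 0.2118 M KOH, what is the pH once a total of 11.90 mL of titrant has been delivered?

12.29

n(acid) = 0.06993 x 0.02557 = 0.001788 mol; n(KOH) added = 0.2118 x 0.01190 = 0.002520 mol.
Base is in excess by 0.002520 - 0.001788 = 0.0007323 mol in a total volume of 0.03747 L.
[OH^-] = 0.0007323/0.03747 = 0.01954 M, so pOH = 1.71 and pH = 14.00 - 1.71 = 12.29.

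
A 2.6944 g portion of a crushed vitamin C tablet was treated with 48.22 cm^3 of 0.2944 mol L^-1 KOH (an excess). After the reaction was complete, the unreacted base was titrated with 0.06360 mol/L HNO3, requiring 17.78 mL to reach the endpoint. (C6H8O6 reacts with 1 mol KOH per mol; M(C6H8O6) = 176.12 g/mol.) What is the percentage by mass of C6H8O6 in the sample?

85.4%

Total n(KOH) added = 0.2944 x 0.04822 = 0.01420 mol.
n(HNO3) used = 0.06360 x 0.01778 = 0.001131 mol, which equals the excess n(KOH).
So n(KOH) consumed by the sample = 0.01420 - 0.001131 = 0.01307 mol.
n(C6H8O6) = 0.01307 / 1 = 0.01307 mol.
mass C6H8O6 = 0.01307 x 176.12 = 2.301 g, so %C6H8O6 = 2.301/2.6944 x 100 = 85.4%.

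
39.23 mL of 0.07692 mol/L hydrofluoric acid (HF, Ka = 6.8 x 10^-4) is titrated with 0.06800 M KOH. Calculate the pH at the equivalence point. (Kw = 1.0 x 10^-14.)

7.86

n(HF) = 0.07692 x 0.03923 = 0.003018 mol; V(KOH) at equivalence = 0.003018/0.06800 = 0.04438 L.
At equivalence all the acid is converted to F-; total volume = 0.03923 + 0.04438 = 0.08361 L, so [F-] = 0.003018/0.08361 = 0.03609 M.
Kb = Kw/Ka = 1.0e-14 / 6.8 x 10^-4 = 1.47e-11.
[OH^-] = sqrt(Kb x [F-]) = sqrt(1.47e-11 x 0.03609) = 7.29e-7 M.
pOH = 6.14, so pH = 14.00 - 6.14 = 7.86.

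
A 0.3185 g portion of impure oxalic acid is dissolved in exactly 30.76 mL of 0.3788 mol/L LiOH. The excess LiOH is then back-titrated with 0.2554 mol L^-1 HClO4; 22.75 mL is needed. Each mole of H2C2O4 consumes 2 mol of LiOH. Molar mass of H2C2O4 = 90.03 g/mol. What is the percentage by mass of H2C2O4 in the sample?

Total n(LiOH) added = 0.3788 x 0.03076 = 0.01165 mol.
n(HClO4) used = 0.2554 x 0.02275 = 0.005810 mol, which equals the excess n(LiOH).
So n(LiOH) consumed by the sample = 0.01165 - 0.005810 = 0.005842 mol.
n(H2C2O4) = 0.005842 / 2 = 0.002921 mol.
mass H2C2O4 = 0.002921 x 90.03 = 0.2630 g, so %H2C2O4 = 0.2630/0.3185 x 100 = 82.6%.

82.6%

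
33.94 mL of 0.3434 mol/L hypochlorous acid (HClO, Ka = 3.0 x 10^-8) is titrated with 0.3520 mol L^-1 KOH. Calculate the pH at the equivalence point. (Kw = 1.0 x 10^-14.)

n(HClO) = 0.3434 x 0.03394 = 0.01165 mol; V(KOH) at equivalence = 0.01165/0.3520 = 0.03311 L.
At equivalence all the acid is converted to ClO-; total volume = 0.03394 + 0.03311 = 0.06705 L, so [ClO-] = 0.01165/0.06705 = 0.1738 M.
Kb = Kw/Ka = 1.0e-14 / 3.0 x 10^-8 = 3.33e-7.
[OH^-] = sqrt(Kb x [ClO-]) = sqrt(3.33e-7 x 0.1738) = 0.000241 M.
pOH = 3.62, so pH = 14.00 - 3.62 = 10.38.

10.38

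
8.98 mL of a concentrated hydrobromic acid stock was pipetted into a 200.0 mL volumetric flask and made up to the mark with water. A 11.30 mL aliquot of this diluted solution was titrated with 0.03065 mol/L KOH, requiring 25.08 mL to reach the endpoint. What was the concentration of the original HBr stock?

n(KOH) = 0.03065 x 0.02508 = 0.0007687 mol.
n(HBr) in the aliquot = 0.0007687 mol.
[diluted HBr] = 0.0007687 / 0.01130 = 0.06803 M.
Dilution factor = 200.0/8.980 = 22.27, so [stock] = 0.06803 x 22.27 = 1.52 M.

1.52 M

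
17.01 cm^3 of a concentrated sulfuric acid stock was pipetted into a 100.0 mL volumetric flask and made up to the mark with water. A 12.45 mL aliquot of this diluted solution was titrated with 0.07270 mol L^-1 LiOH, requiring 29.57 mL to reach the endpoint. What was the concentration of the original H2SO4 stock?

0.508 M

n(LiOH) = 0.07270 x 0.02957 = 0.002150 mol.
n(H2SO4) in the aliquot = 0.002150 x 1/2 = 0.001075 mol.
[diluted H2SO4] = 0.001075 / 0.01245 = 0.08633 M.
Dilution factor = 100.0/17.01 = 5.879, so [stock] = 0.08633 x 5.879 = 0.508 M.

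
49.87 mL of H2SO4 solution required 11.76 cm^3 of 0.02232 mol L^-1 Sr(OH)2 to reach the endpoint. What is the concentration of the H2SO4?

n(Sr(OH)2) delivered = 0.02232 x 0.01176 = 0.0002625 mol.
For a 1:1 reaction, n(H2SO4) = 0.0002625 mol.
[H2SO4] = 0.0002625 mol / 0.04987 L = 0.00526 M.

0.00526 M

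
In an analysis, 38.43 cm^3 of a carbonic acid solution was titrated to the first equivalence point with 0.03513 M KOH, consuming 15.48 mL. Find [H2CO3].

0.0142 M

n(KOH) = 0.03513 x 0.01548 = 0.0005438 mol.
At the first equivalence point, 1 mol OH^- react per mol H2CO3, so n(H2CO3) = 0.0005438 / 1 = 0.0005438 mol.
[H2CO3] = 0.0005438 / 0.03843 L = 0.0142 M.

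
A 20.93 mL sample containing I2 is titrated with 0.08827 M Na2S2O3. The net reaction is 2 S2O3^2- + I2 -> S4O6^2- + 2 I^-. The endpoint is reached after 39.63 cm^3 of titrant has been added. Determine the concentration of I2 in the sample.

n(Na2S2O3) = 0.08827 x 0.03963 = 0.003498 mol.
From the balanced equation, 2 mol Na2S2O3 reacts with 1 mol I2, so n(I2) = 0.003498 x 1/2 = 0.001749 mol.
[I2] = 0.001749 / 0.02093 L = 0.0836 M.

0.0836 M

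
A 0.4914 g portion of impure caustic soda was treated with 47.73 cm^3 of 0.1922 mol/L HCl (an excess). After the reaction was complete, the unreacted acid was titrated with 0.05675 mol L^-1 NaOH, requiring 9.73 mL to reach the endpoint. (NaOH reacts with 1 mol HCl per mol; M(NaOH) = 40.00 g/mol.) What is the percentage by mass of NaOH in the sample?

Total n(HCl) added = 0.1922 x 0.04773 = 0.009174 mol.
n(NaOH) used = 0.05675 x 0.009730 = 0.0005522 mol, which equals the excess n(HCl).
So n(HCl) consumed by the sample = 0.009174 - 0.0005522 = 0.008622 mol.
n(NaOH) = 0.008622 / 1 = 0.008622 mol.
mass NaOH = 0.008622 x 40.00 = 0.3449 g, so %NaOH = 0.3449/0.4914 x 100 = 70.2%.

70.2%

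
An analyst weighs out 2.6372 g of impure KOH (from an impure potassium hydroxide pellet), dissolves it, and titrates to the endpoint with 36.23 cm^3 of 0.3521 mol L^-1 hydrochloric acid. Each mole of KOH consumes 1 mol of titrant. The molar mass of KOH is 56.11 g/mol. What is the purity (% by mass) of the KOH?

n(HCl) = 0.3521 x 0.03623 = 0.01276 mol.
n(KOH) = 0.01276 / 1 = 0.01276 mol.
mass of KOH = 0.01276 x 56.11 = 0.7158 g.
% purity = 0.7158 / 2.6372 x 100 = 27.1%.

27.1%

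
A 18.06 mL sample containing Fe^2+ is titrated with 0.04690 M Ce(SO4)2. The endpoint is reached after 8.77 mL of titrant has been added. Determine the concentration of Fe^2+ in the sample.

n(Ce(SO4)2) = 0.04690 x 0.008770 = 0.0004113 mol.
From the balanced equation, 1 mol Ce(SO4)2 reacts with 1 mol Fe^2+, so n(Fe^2+) = 0.0004113 x 1/1 = 0.0004113 mol.
[Fe^2+] = 0.0004113 / 0.01806 L = 0.0228 M.

0.0228 M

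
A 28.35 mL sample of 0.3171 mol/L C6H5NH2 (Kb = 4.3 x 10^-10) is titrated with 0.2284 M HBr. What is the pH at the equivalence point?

n(C6H5NH2) = 0.3171 x 0.02835 = 0.008990 mol; V(HBr) at equivalence = 0.008990/0.2284 = 0.03936 L.
At equivalence the base is fully converted to C6H5NH3+; total volume = 0.06771 L, so [C6H5NH3+] = 0.008990/0.06771 = 0.1328 M.
Ka(C6H5NH3+) = Kw/Kb = 1.0e-14 / 4.3 x 10^-10 = 2.33e-5.
[H^+] = sqrt(Ka x [C6H5NH3+]) = sqrt(2.33e-5 x 0.1328) = 0.00176 M.
pH = -log(0.00176) = 2.76.

2.76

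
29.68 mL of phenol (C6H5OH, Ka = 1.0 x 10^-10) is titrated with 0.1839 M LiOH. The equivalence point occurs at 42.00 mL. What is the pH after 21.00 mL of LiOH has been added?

10.00

21.00 mL is exactly half the equivalence volume (42.00/2), i.e. the half-equivalence point.
There, n(HA) = n(A^-), so pH = pKa = -log(1.0 x 10^-10) = 10.00.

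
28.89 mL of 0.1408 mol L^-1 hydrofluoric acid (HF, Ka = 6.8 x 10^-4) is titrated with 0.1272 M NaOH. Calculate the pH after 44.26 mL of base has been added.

n(acid) = 0.1408 x 0.02889 = 0.004068 mol; n(NaOH) added = 0.1272 x 0.04426 = 0.005630 mol.
Base is in excess by 0.005630 - 0.004068 = 0.001562 mol in a total volume of 0.07315 L.
[OH^-] = 0.001562/0.07315 = 0.02136 M, so pOH = 1.67 and pH = 14.00 - 1.67 = 12.33.

12.33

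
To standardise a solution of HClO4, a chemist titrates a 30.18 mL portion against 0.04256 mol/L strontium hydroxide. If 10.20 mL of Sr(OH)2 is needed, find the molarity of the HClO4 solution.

n(Sr(OH)2) delivered = 0.04256 x 0.01020 = 0.0004341 mol.
The reaction is 2 HClO4 + 1 Sr(OH)2, so n(HClO4) = 0.0004341 x 2/1 = 0.0008682 mol.
[HClO4] = 0.0008682 mol / 0.03018 L = 0.0288 M.

0.0288 M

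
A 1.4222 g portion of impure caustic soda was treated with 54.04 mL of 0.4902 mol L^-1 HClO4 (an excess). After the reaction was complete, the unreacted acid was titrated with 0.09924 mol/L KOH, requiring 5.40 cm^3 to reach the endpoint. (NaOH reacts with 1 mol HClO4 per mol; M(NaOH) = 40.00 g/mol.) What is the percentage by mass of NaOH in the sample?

73.0%

Total n(HClO4) added = 0.4902 x 0.05404 = 0.02649 mol.
n(KOH) used = 0.09924 x 0.005400 = 0.0005359 mol, which equals the excess n(HClO4).
So n(HClO4) consumed by the sample = 0.02649 - 0.0005359 = 0.02595 mol.
n(NaOH) = 0.02595 / 1 = 0.02595 mol.
mass NaOH = 0.02595 x 40.00 = 1.038 g, so %NaOH = 1.038/1.4222 x 100 = 73.0%.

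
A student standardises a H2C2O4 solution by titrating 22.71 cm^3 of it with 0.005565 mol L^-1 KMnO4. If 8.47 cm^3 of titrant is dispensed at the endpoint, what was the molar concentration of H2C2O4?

0.00519 M

n(KMnO4) = 0.005565 x 0.008470 = 4.714e-5 mol.
From the balanced equation, 2 mol KMnO4 reacts with 5 mol H2C2O4, so n(H2C2O4) = 4.714e-5 x 5/2 = 0.0001178 mol.
[H2C2O4] = 0.0001178 / 0.02271 L = 0.00519 M.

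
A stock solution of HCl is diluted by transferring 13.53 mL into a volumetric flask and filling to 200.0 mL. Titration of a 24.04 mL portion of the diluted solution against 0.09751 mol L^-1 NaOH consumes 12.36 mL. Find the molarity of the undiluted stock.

n(NaOH) = 0.09751 x 0.01236 = 0.001205 mol.
n(HCl) in the aliquot = 0.001205 mol.
[diluted HCl] = 0.001205 / 0.02404 = 0.05013 M.
Dilution factor = 200.0/13.53 = 14.78, so [stock] = 0.05013 x 14.78 = 0.741 M.

0.741 M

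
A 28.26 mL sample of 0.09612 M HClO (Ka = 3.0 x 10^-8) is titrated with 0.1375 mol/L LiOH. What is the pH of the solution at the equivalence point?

n(HClO) = 0.09612 x 0.02826 = 0.002716 mol; V(LiOH) at equivalence = 0.002716/0.1375 = 0.01976 L.
At equivalence all the acid is converted to ClO-; total volume = 0.02826 + 0.01976 = 0.04802 L, so [ClO-] = 0.002716/0.04802 = 0.05657 M.
Kb = Kw/Ka = 1.0e-14 / 3.0 x 10^-8 = 3.33e-7.
[OH^-] = sqrt(Kb x [ClO-]) = sqrt(3.33e-7 x 0.05657) = 0.000137 M.
pOH = 3.86, so pH = 14.00 - 3.86 = 10.14.

10.14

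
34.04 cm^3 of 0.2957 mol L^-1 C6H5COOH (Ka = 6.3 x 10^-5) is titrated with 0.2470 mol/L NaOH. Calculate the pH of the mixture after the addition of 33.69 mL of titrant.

Initial n(C6H5COOH) = 0.2957 x 0.03404 = 0.01007 mol.
n(NaOH) added = 0.2470 x 0.03369 = 0.008321 mol, converting that many moles of C6H5COOH to C6H5COO-.
Remaining n(C6H5COOH) = 0.001744 mol; n(C6H5COO-) = 0.008321 mol.
By Henderson-Hasselbalch, pH = pKa + log([A^-]/[HA]) = 4.20 + log(0.008321/0.001744) = 4.20 + (+0.68) = 4.88.

4.88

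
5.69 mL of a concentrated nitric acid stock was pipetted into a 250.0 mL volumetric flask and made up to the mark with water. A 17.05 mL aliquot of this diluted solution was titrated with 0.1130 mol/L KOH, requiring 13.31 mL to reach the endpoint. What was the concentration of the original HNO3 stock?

n(KOH) = 0.1130 x 0.01331 = 0.001504 mol.
n(HNO3) in the aliquot = 0.001504 mol.
[diluted HNO3] = 0.001504 / 0.01705 = 0.08821 M.
Dilution factor = 250.0/5.690 = 43.94, so [stock] = 0.08821 x 43.94 = 3.88 M.

3.88 M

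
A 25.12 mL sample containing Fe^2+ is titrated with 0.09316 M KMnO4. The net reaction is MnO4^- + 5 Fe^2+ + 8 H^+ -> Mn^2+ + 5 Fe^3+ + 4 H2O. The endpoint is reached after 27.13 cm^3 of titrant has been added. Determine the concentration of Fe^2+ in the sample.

0.503 M

n(KMnO4) = 0.09316 x 0.02713 = 0.002527 mol.
From the balanced equation, 1 mol KMnO4 reacts with 5 mol Fe^2+, so n(Fe^2+) = 0.002527 x 5/1 = 0.01264 mol.
[Fe^2+] = 0.01264 / 0.02512 L = 0.503 M.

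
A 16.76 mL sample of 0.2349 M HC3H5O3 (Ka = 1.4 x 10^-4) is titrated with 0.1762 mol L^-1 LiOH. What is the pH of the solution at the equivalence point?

8.43

n(HC3H5O3) = 0.2349 x 0.01676 = 0.003937 mol; V(LiOH) at equivalence = 0.003937/0.1762 = 0.02234 L.
At equivalence all the acid is converted to C3H5O3-; total volume = 0.01676 + 0.02234 = 0.03910 L, so [C3H5O3-] = 0.003937/0.03910 = 0.1007 M.
Kb = Kw/Ka = 1.0e-14 / 1.4 x 10^-4 = 7.14e-11.
[OH^-] = sqrt(Kb x [C3H5O3-]) = sqrt(7.14e-11 x 0.1007) = 2.68e-6 M.
pOH = 5.57, so pH = 14.00 - 5.57 = 8.43.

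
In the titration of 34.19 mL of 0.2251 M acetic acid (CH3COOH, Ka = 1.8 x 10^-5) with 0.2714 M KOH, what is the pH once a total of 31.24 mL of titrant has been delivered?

n(acid) = 0.2251 x 0.03419 = 0.007696 mol; n(KOH) added = 0.2714 x 0.03124 = 0.008479 mol.
Base is in excess by 0.008479 - 0.007696 = 0.0007824 mol in a total volume of 0.06543 L.
[OH^-] = 0.0007824/0.06543 = 0.01196 M, so pOH = 1.92 and pH = 14.00 - 1.92 = 12.08.

12.08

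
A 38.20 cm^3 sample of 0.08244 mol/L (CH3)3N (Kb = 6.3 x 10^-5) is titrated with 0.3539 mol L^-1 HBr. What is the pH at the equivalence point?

5.49

n((CH3)3N) = 0.08244 x 0.03820 = 0.003149 mol; V(HBr) at equivalence = 0.003149/0.3539 = 0.008899 L.
At equivalence the base is fully converted to (CH3)3NH+; total volume = 0.04710 L, so [(CH3)3NH+] = 0.003149/0.04710 = 0.06686 M.
Ka((CH3)3NH+) = Kw/Kb = 1.0e-14 / 6.3 x 10^-5 = 1.59e-10.
[H^+] = sqrt(Ka x [(CH3)3NH+]) = sqrt(1.59e-10 x 0.06686) = 3.26e-6 M.
pH = -log(3.26e-6) = 5.49.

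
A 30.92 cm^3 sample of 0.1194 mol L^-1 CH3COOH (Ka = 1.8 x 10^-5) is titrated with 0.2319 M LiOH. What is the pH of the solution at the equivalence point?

n(CH3COOH) = 0.1194 x 0.03092 = 0.003692 mol; V(LiOH) at equivalence = 0.003692/0.2319 = 0.01592 L.
At equivalence all the acid is converted to CH3COO-; total volume = 0.03092 + 0.01592 = 0.04684 L, so [CH3COO-] = 0.003692/0.04684 = 0.07882 M.
Kb = Kw/Ka = 1.0e-14 / 1.8 x 10^-5 = 5.56e-10.
[OH^-] = sqrt(Kb x [CH3COO-]) = sqrt(5.56e-10 x 0.07882) = 6.62e-6 M.
pOH = 5.18, so pH = 14.00 - 5.18 = 8.82.

8.82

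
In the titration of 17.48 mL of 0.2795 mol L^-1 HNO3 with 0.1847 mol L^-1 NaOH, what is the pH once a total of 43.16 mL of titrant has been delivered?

n(acid) = 0.2795 x 0.01748 = 0.004886 mol; n(NaOH) added = 0.1847 x 0.04316 = 0.007972 mol.
Base is in excess by 0.007972 - 0.004886 = 0.003086 mol in a total volume of 0.06064 L.
[OH^-] = 0.003086/0.06064 = 0.05089 M, so pOH = 1.29 and pH = 14.00 - 1.29 = 12.71.

12.71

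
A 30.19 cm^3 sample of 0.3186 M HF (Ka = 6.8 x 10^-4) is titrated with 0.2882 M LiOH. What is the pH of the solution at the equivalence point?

8.17

n(HF) = 0.3186 x 0.03019 = 0.009619 mol; V(LiOH) at equivalence = 0.009619/0.2882 = 0.03337 L.
At equivalence all the acid is converted to F-; total volume = 0.03019 + 0.03337 = 0.06356 L, so [F-] = 0.009619/0.06356 = 0.1513 M.
Kb = Kw/Ka = 1.0e-14 / 6.8 x 10^-4 = 1.47e-11.
[OH^-] = sqrt(Kb x [F-]) = sqrt(1.47e-11 x 0.1513) = 1.49e-6 M.
pOH = 5.83, so pH = 14.00 - 5.83 = 8.17.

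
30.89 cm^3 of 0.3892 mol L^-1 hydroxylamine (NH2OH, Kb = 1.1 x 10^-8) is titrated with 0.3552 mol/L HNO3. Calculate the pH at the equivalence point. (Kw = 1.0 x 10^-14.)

3.39

n(NH2OH) = 0.3892 x 0.03089 = 0.01202 mol; V(HNO3) at equivalence = 0.01202/0.3552 = 0.03385 L.
At equivalence the base is fully converted to NH3OH+; total volume = 0.06474 L, so [NH3OH+] = 0.01202/0.06474 = 0.1857 M.
Ka(NH3OH+) = Kw/Kb = 1.0e-14 / 1.1 x 10^-8 = 9.09e-7.
[H^+] = sqrt(Ka x [NH3OH+]) = sqrt(9.09e-7 x 0.1857) = 0.000411 M.
pH = -log(0.000411) = 3.39.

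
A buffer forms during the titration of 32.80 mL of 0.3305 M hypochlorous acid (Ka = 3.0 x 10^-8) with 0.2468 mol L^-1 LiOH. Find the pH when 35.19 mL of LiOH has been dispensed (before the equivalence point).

8.13

Initial n(HClO) = 0.3305 x 0.03280 = 0.01084 mol.
n(LiOH) added = 0.2468 x 0.03519 = 0.008685 mol, converting that many moles of HClO to ClO-.
Remaining n(HClO) = 0.002156 mol; n(ClO-) = 0.008685 mol.
By Henderson-Hasselbalch, pH = pKa + log([A^-]/[HA]) = 7.52 + log(0.008685/0.002156) = 7.52 + (+0.61) = 8.13.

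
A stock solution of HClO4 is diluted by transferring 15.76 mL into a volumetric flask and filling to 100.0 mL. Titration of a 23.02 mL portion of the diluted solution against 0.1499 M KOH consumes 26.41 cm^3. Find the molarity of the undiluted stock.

1.09 M

n(KOH) = 0.1499 x 0.02641 = 0.003959 mol.
n(HClO4) in the aliquot = 0.003959 mol.
[diluted HClO4] = 0.003959 / 0.02302 = 0.1720 M.
Dilution factor = 100.0/15.76 = 6.345, so [stock] = 0.1720 x 6.345 = 1.09 M.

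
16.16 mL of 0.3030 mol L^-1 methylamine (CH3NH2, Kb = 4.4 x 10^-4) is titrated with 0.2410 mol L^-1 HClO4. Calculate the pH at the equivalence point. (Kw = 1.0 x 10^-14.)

5.76

n(CH3NH2) = 0.3030 x 0.01616 = 0.004896 mol; V(HClO4) at equivalence = 0.004896/0.2410 = 0.02032 L.
At equivalence the base is fully converted to CH3NH3+; total volume = 0.03648 L, so [CH3NH3+] = 0.004896/0.03648 = 0.1342 M.
Ka(CH3NH3+) = Kw/Kb = 1.0e-14 / 4.4 x 10^-4 = 2.27e-11.
[H^+] = sqrt(Ka x [CH3NH3+]) = sqrt(2.27e-11 x 0.1342) = 1.75e-6 M.
pH = -log(1.75e-6) = 5.76.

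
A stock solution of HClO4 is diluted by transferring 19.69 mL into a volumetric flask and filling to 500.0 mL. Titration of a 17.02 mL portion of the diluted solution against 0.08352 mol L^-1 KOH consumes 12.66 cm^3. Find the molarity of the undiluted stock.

n(KOH) = 0.08352 x 0.01266 = 0.001057 mol.
n(HClO4) in the aliquot = 0.001057 mol.
[diluted HClO4] = 0.001057 / 0.01702 = 0.06212 M.
Dilution factor = 500.0/19.69 = 25.39, so [stock] = 0.06212 x 25.39 = 1.58 M.

1.58 M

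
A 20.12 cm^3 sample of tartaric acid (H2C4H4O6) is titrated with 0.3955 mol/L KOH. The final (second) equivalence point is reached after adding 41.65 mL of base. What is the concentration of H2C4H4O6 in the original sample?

n(KOH) = 0.3955 x 0.04165 = 0.01647 mol.
At the final (second) equivalence point, 2 mol OH^- react per mol H2C4H4O6, so n(H2C4H4O6) = 0.01647 / 2 = 0.008236 mol.
[H2C4H4O6] = 0.008236 / 0.02012 L = 0.409 M.

0.409 M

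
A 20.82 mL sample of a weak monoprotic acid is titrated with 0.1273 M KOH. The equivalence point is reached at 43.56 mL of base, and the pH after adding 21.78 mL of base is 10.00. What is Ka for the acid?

21.78 mL is half of the equivalence volume, so this is the half-equivalence point where [HA] = [A^-].
At half-equivalence pH = pKa, so pKa = 10.00.
Ka = 10^(-10.00) = 1.0 x 10^-10.

1.0 x 10^-10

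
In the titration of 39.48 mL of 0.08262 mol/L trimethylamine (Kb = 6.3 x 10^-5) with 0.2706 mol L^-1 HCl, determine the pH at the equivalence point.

n((CH3)3N) = 0.08262 x 0.03948 = 0.003262 mol; V(HCl) at equivalence = 0.003262/0.2706 = 0.01205 L.
At equivalence the base is fully converted to (CH3)3NH+; total volume = 0.05153 L, so [(CH3)3NH+] = 0.003262/0.05153 = 0.06329 M.
Ka((CH3)3NH+) = Kw/Kb = 1.0e-14 / 6.3 x 10^-5 = 1.59e-10.
[H^+] = sqrt(Ka x [(CH3)3NH+]) = sqrt(1.59e-10 x 0.06329) = 3.17e-6 M.
pH = -log(3.17e-6) = 5.50.

5.50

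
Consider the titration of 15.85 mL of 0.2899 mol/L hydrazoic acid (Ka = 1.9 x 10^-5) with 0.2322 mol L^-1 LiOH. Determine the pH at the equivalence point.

n(HN3) = 0.2899 x 0.01585 = 0.004595 mol; V(LiOH) at equivalence = 0.004595/0.2322 = 0.01979 L.
At equivalence all the acid is converted to N3-; total volume = 0.01585 + 0.01979 = 0.03564 L, so [N3-] = 0.004595/0.03564 = 0.1289 M.
Kb = Kw/Ka = 1.0e-14 / 1.9 x 10^-5 = 5.26e-10.
[OH^-] = sqrt(Kb x [N3-]) = sqrt(5.26e-10 x 0.1289) = 8.24e-6 M.
pOH = 5.08, so pH = 14.00 - 5.08 = 8.92.

8.92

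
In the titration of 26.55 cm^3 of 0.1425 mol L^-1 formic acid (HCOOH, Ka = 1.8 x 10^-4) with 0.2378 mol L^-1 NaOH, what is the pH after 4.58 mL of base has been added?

Initial n(HCOOH) = 0.1425 x 0.02655 = 0.003783 mol.
n(NaOH) added = 0.2378 x 0.004580 = 0.001089 mol, converting that many moles of HCOOH to HCOO-.
Remaining n(HCOOH) = 0.002694 mol; n(HCOO-) = 0.001089 mol.
By Henderson-Hasselbalch, pH = pKa + log([A^-]/[HA]) = 3.74 + log(0.001089/0.002694) = 3.74 + (-0.39) = 3.35.

3.35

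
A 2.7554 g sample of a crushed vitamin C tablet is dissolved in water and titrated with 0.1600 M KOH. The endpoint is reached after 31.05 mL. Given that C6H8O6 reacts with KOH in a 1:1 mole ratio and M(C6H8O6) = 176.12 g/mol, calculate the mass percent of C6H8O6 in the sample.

n(KOH) = 0.1600 x 0.03105 = 0.004968 mol.
n(C6H8O6) = 0.004968 / 1 = 0.004968 mol.
mass of C6H8O6 = 0.004968 x 176.12 = 0.8750 g.
% purity = 0.8750 / 2.7554 x 100 = 31.8%.

31.8%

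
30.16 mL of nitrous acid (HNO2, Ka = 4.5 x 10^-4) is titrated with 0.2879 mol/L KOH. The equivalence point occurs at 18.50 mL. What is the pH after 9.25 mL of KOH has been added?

3.35

9.25 mL is exactly half the equivalence volume (18.50/2), i.e. the half-equivalence point.
There, n(HA) = n(A^-), so pH = pKa = -log(4.5 x 10^-4) = 3.35.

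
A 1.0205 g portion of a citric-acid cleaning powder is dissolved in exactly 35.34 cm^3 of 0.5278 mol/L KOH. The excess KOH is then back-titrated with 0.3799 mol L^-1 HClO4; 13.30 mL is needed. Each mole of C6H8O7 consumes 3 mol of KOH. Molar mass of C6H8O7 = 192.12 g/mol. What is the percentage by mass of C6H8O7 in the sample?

85.3%

Total n(KOH) added = 0.5278 x 0.03534 = 0.01865 mol.
n(HClO4) used = 0.3799 x 0.01330 = 0.005053 mol, which equals the excess n(KOH).
So n(KOH) consumed by the sample = 0.01865 - 0.005053 = 0.01360 mol.
n(C6H8O7) = 0.01360 / 3 = 0.004533 mol.
mass C6H8O7 = 0.004533 x 192.12 = 0.8709 g, so %C6H8O7 = 0.8709/1.0205 x 100 = 85.3%.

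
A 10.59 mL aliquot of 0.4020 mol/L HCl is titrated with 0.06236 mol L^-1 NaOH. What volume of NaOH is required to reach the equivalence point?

68.3 mL

n(HCl) = 0.4020 mol/L x 0.01059 L = 0.004257 mol.
At equivalence n(NaOH) = n(HCl) = 0.004257 mol.
V(NaOH) = 0.004257 / 0.06236 = 0.06827 L = 68.3 mL.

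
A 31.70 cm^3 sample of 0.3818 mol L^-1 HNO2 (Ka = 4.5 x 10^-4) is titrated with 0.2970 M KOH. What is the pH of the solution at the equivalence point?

8.28

n(HNO2) = 0.3818 x 0.03170 = 0.01210 mol; V(KOH) at equivalence = 0.01210/0.2970 = 0.04075 L.
At equivalence all the acid is converted to NO2-; total volume = 0.03170 + 0.04075 = 0.07245 L, so [NO2-] = 0.01210/0.07245 = 0.1671 M.
Kb = Kw/Ka = 1.0e-14 / 4.5 x 10^-4 = 2.22e-11.
[OH^-] = sqrt(Kb x [NO2-]) = sqrt(2.22e-11 x 0.1671) = 1.93e-6 M.
pOH = 5.72, so pH = 14.00 - 5.72 = 8.28.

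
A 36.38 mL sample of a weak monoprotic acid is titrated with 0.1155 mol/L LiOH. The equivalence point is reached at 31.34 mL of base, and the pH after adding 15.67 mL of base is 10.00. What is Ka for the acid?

15.67 mL is half of the equivalence volume, so this is the half-equivalence point where [HA] = [A^-].
At half-equivalence pH = pKa, so pKa = 10.00.
Ka = 10^(-10.00) = 1.0 x 10^-10.

1.0 x 10^-10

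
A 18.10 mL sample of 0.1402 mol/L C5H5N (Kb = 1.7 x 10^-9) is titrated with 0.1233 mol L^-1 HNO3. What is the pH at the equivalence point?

3.21

n(C5H5N) = 0.1402 x 0.01810 = 0.002538 mol; V(HNO3) at equivalence = 0.002538/0.1233 = 0.02058 L.
At equivalence the base is fully converted to C5H5NH+; total volume = 0.03868 L, so [C5H5NH+] = 0.002538/0.03868 = 0.06560 M.
Ka(C5H5NH+) = Kw/Kb = 1.0e-14 / 1.7 x 10^-9 = 5.88e-6.
[H^+] = sqrt(Ka x [C5H5NH+]) = sqrt(5.88e-6 x 0.06560) = 0.000621 M.
pH = -log(0.000621) = 3.21.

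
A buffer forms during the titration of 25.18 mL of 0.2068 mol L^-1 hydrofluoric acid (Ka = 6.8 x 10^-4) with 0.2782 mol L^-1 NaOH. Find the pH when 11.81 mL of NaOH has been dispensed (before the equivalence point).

Initial n(HF) = 0.2068 x 0.02518 = 0.005207 mol.
n(NaOH) added = 0.2782 x 0.01181 = 0.003286 mol, converting that many moles of HF to F-.
Remaining n(HF) = 0.001922 mol; n(F-) = 0.003286 mol.
By Henderson-Hasselbalch, pH = pKa + log([A^-]/[HA]) = 3.17 + log(0.003286/0.001922) = 3.17 + (+0.23) = 3.40.

3.40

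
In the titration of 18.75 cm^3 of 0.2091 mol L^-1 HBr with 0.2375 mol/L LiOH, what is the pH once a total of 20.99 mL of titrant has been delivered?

n(acid) = 0.2091 x 0.01875 = 0.003921 mol; n(LiOH) added = 0.2375 x 0.02099 = 0.004985 mol.
Base is in excess by 0.004985 - 0.003921 = 0.001064 mol in a total volume of 0.03974 L.
[OH^-] = 0.001064/0.03974 = 0.02679 M, so pOH = 1.57 and pH = 14.00 - 1.57 = 12.43.

12.43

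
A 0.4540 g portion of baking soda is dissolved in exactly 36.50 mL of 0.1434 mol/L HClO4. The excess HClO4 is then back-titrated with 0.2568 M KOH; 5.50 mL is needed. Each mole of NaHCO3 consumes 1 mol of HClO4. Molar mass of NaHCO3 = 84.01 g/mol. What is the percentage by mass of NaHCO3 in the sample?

Total n(HClO4) added = 0.1434 x 0.03650 = 0.005234 mol.
n(KOH) used = 0.2568 x 0.005500 = 0.001412 mol, which equals the excess n(HClO4).
So n(HClO4) consumed by the sample = 0.005234 - 0.001412 = 0.003822 mol.
n(NaHCO3) = 0.003822 / 1 = 0.003822 mol.
mass NaHCO3 = 0.003822 x 84.01 = 0.3211 g, so %NaHCO3 = 0.3211/0.4540 x 100 = 70.7%.

70.7%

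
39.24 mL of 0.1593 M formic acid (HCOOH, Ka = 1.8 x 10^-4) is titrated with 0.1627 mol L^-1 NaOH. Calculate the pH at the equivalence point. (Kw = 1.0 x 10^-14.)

n(HCOOH) = 0.1593 x 0.03924 = 0.006251 mol; V(NaOH) at equivalence = 0.006251/0.1627 = 0.03842 L.
At equivalence all the acid is converted to HCOO-; total volume = 0.03924 + 0.03842 = 0.07766 L, so [HCOO-] = 0.006251/0.07766 = 0.08049 M.
Kb = Kw/Ka = 1.0e-14 / 1.8 x 10^-4 = 5.56e-11.
[OH^-] = sqrt(Kb x [HCOO-]) = sqrt(5.56e-11 x 0.08049) = 2.11e-6 M.
pOH = 5.67, so pH = 14.00 - 5.67 = 8.33.

8.33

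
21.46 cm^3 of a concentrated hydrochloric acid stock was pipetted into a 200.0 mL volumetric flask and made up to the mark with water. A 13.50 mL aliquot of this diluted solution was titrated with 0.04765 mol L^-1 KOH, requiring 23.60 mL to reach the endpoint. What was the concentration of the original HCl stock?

0.776 M

n(KOH) = 0.04765 x 0.02360 = 0.001125 mol.
n(HCl) in the aliquot = 0.001125 mol.
[diluted HCl] = 0.001125 / 0.01350 = 0.08330 M.
Dilution factor = 200.0/21.46 = 9.320, so [stock] = 0.08330 x 9.320 = 0.776 M.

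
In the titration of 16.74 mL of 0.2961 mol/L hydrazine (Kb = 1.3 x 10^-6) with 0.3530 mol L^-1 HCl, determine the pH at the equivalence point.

4.45

n(N2H4) = 0.2961 x 0.01674 = 0.004957 mol; V(HCl) at equivalence = 0.004957/0.3530 = 0.01404 L.
At equivalence the base is fully converted to N2H5+; total volume = 0.03078 L, so [N2H5+] = 0.004957/0.03078 = 0.1610 M.
Ka(N2H5+) = Kw/Kb = 1.0e-14 / 1.3 x 10^-6 = 7.69e-9.
[H^+] = sqrt(Ka x [N2H5+]) = sqrt(7.69e-9 x 0.1610) = 3.52e-5 M.
pH = -log(3.52e-5) = 4.45.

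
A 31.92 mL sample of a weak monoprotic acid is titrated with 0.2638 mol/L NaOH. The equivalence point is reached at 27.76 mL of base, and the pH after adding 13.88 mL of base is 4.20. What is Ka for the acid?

6.3 x 10^-5

13.88 mL is half of the equivalence volume, so this is the half-equivalence point where [HA] = [A^-].
At half-equivalence pH = pKa, so pKa = 4.20.
Ka = 10^(-4.20) = 6.3 x 10^-5.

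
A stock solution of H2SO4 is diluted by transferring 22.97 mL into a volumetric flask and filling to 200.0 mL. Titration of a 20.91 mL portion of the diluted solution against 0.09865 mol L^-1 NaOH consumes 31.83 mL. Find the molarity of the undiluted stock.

n(NaOH) = 0.09865 x 0.03183 = 0.003140 mol.
n(H2SO4) in the aliquot = 0.003140 x 1/2 = 0.001570 mol.
[diluted H2SO4] = 0.001570 / 0.02091 = 0.07508 M.
Dilution factor = 200.0/22.97 = 8.707, so [stock] = 0.07508 x 8.707 = 0.654 M.

0.654 M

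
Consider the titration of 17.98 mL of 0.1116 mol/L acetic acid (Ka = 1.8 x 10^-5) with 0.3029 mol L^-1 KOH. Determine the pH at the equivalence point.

n(CH3COOH) = 0.1116 x 0.01798 = 0.002007 mol; V(KOH) at equivalence = 0.002007/0.3029 = 0.006625 L.
At equivalence all the acid is converted to CH3COO-; total volume = 0.01798 + 0.006625 = 0.02460 L, so [CH3COO-] = 0.002007/0.02460 = 0.08155 M.
Kb = Kw/Ka = 1.0e-14 / 1.8 x 10^-5 = 5.56e-10.
[OH^-] = sqrt(Kb x [CH3COO-]) = sqrt(5.56e-10 x 0.08155) = 6.73e-6 M.
pOH = 5.17, so pH = 14.00 - 5.17 = 8.83.

8.83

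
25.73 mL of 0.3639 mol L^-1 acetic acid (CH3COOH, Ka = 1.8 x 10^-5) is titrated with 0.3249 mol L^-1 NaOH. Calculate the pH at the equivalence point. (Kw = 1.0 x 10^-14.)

8.99

n(CH3COOH) = 0.3639 x 0.02573 = 0.009363 mol; V(NaOH) at equivalence = 0.009363/0.3249 = 0.02882 L.
At equivalence all the acid is converted to CH3COO-; total volume = 0.02573 + 0.02882 = 0.05455 L, so [CH3COO-] = 0.009363/0.05455 = 0.1716 M.
Kb = Kw/Ka = 1.0e-14 / 1.8 x 10^-5 = 5.56e-10.
[OH^-] = sqrt(Kb x [CH3COO-]) = sqrt(5.56e-10 x 0.1716) = 9.77e-6 M.
pOH = 5.01, so pH = 14.00 - 5.01 = 8.99.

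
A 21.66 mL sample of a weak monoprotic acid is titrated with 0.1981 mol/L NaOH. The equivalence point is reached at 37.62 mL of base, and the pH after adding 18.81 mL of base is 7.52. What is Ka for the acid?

18.81 mL is half of the equivalence volume, so this is the half-equivalence point where [HA] = [A^-].
At half-equivalence pH = pKa, so pKa = 7.52.
Ka = 10^(-7.52) = 3.0 x 10^-8.

3.0 x 10^-8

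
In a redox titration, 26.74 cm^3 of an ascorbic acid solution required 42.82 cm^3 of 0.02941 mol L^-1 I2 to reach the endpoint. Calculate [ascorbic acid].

n(I2) = 0.02941 x 0.04282 = 0.001259 mol.
From the balanced equation, 1 mol I2 reacts with 1 mol ascorbic acid, so n(ascorbic acid) = 0.001259 x 1/1 = 0.001259 mol.
[ascorbic acid] = 0.001259 / 0.02674 L = 0.0471 M.

0.0471 M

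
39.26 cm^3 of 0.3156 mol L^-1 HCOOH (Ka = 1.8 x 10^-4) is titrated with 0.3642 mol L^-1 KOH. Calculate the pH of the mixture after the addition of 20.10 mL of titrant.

Initial n(HCOOH) = 0.3156 x 0.03926 = 0.01239 mol.
n(KOH) added = 0.3642 x 0.02010 = 0.007320 mol, converting that many moles of HCOOH to HCOO-.
Remaining n(HCOOH) = 0.005070 mol; n(HCOO-) = 0.007320 mol.
By Henderson-Hasselbalch, pH = pKa + log([A^-]/[HA]) = 3.74 + log(0.007320/0.005070) = 3.74 + (+0.16) = 3.90.

3.90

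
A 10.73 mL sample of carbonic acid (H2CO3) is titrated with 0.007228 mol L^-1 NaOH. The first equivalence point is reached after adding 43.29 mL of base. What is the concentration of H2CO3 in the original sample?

0.0292 M

n(NaOH) = 0.007228 x 0.04329 = 0.0003129 mol.
At the first equivalence point, 1 mol OH^- react per mol H2CO3, so n(H2CO3) = 0.0003129 / 1 = 0.0003129 mol.
[H2CO3] = 0.0003129 / 0.01073 L = 0.0292 M.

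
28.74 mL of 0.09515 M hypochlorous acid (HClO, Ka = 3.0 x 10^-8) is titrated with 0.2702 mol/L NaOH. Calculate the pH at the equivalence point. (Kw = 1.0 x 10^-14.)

n(HClO) = 0.09515 x 0.02874 = 0.002735 mol; V(NaOH) at equivalence = 0.002735/0.2702 = 0.01012 L.
At equivalence all the acid is converted to ClO-; total volume = 0.02874 + 0.01012 = 0.03886 L, so [ClO-] = 0.002735/0.03886 = 0.07037 M.
Kb = Kw/Ka = 1.0e-14 / 3.0 x 10^-8 = 3.33e-7.
[OH^-] = sqrt(Kb x [ClO-]) = sqrt(3.33e-7 x 0.07037) = 0.000153 M.
pOH = 3.81, so pH = 14.00 - 3.81 = 10.19.

10.19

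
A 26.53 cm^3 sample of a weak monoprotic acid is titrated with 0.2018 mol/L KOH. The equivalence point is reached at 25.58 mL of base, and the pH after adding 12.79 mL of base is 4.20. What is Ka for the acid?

12.79 mL is half of the equivalence volume, so this is the half-equivalence point where [HA] = [A^-].
At half-equivalence pH = pKa, so pKa = 4.20.
Ka = 10^(-4.20) = 6.3 x 10^-5.

6.3 x 10^-5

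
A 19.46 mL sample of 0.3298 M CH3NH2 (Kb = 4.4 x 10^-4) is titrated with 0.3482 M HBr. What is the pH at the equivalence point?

5.71

n(CH3NH2) = 0.3298 x 0.01946 = 0.006418 mol; V(HBr) at equivalence = 0.006418/0.3482 = 0.01843 L.
At equivalence the base is fully converted to CH3NH3+; total volume = 0.03789 L, so [CH3NH3+] = 0.006418/0.03789 = 0.1694 M.
Ka(CH3NH3+) = Kw/Kb = 1.0e-14 / 4.4 x 10^-4 = 2.27e-11.
[H^+] = sqrt(Ka x [CH3NH3+]) = sqrt(2.27e-11 x 0.1694) = 1.96e-6 M.
pH = -log(1.96e-6) = 5.71.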